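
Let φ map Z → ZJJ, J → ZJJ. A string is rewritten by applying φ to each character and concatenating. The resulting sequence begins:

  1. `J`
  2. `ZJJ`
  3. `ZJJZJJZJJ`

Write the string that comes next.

ZJJZJJZJJZJJZJJZJJZJJZJJZJJ

Rewriting each symbol of ZJJZJJZJJ: Z→ZJJ, J→ZJJ, J→ZJJ, Z→ZJJ, J→ZJJ, J→ZJJ, Z→ZJJ, J→ZJJ, J→ZJJ, which concatenates to ZJJ ZJJ ZJJ ZJJ ZJJ ZJJ ZJJ ZJJ ZJJ.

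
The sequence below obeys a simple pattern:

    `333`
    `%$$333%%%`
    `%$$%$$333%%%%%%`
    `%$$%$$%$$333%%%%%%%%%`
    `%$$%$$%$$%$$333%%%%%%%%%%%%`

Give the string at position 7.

s(k+1) = %$$·s(k)·%%%, so each term gains %$$ as a prefix and %%% as a suffix.
From %$$%$$%$$%$$333%%%%%%%%%%%%, 2 further steps: %$$%$$%$$%$$333%%%%%%%%%%%% → %$$%$$%$$%$$%$$333%%%%%%%%%%%%%%% → (answer).

%$$%$$%$$%$$%$$%$$333%%%%%%%%%%%%%%%%%%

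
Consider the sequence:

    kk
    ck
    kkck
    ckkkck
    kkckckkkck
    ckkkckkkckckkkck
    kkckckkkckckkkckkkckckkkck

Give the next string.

ckkkckkkckckkkckkkckckkkckckkkckkkckckkkck

This is a Fibonacci-style word recurrence s(k) = s(k−2)·s(k−1): e.g. kk·ck = kkck.
Continuing: ckkkckkkckckkkck · kkckckkkckckkkckkkckckkkck gives term 8.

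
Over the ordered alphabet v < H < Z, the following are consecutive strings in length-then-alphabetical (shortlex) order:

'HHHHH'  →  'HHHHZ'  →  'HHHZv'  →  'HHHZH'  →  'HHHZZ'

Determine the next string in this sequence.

HHZvv

The successor of HHHZZ increments the rightmost position that isn't already Z and resets every position after it to v.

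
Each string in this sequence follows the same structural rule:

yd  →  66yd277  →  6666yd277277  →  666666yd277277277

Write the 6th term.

Every step adds 66 to the front and 277 to the end of the previous string.
From 666666yd277277277, 2 further steps: 666666yd277277277 → 66666666yd277277277277 → (answer).

6666666666yd277277277277277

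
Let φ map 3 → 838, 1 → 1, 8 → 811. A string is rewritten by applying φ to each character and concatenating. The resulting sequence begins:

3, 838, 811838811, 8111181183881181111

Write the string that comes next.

811111181111811838811811118111111

Replace each of the 19 characters of 8111181183881181111 in place — 811 1 1 1 1 811 1 1 811 838 811 811 1 1 811 1 1 1 1 — and concatenate.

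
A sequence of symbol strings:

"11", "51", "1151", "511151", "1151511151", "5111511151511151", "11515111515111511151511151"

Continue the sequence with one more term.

This is a Fibonacci-style word recurrence s(k) = s(k−2)·s(k−1): e.g. 11·51 = 1151.
Continuing: 5111511151511151 · 11515111515111511151511151 gives term 8.

511151115151115111515111515111511151511151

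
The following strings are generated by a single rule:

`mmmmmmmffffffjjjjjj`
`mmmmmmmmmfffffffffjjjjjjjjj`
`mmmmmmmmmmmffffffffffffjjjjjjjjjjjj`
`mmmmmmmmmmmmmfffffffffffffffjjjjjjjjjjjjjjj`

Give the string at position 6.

mmmmmmmmmmmmmmmmmfffffffffffffffffffffjjjjjjjjjjjjjjjjjjjjj

The n-th term is 2n+3 m's then 3n f's then 3n j's, where the shown terms are n = 2, 3, 4, 5.
For term 6, n = 7, so the run lengths are 17, 21, 21.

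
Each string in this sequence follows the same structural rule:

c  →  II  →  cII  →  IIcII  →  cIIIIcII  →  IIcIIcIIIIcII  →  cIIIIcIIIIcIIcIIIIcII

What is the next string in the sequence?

This is a Fibonacci-style word recurrence s(k) = s(k−2)·s(k−1): e.g. c·II = cII.
The next term joins IIcIIcIIIIcII and cIIIIcIIIIcIIcIIIIcII.

IIcIIcIIIIcIIcIIIIcIIIIcIIcIIIIcII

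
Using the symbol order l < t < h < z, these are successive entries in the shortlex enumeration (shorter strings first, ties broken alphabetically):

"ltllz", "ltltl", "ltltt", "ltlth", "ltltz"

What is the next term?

ltlhl

The successor of ltltz increments the rightmost position that isn't already z and resets every position after it to l.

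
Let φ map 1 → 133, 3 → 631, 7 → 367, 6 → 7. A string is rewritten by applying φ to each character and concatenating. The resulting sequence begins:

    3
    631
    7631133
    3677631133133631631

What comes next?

Rewriting the 19 symbols of 3677631133133631631 one by one yields 631 7 367 367 7 631 133 133 631 631 133 631 631 7 631 133 7 631 133; concatenated:

6317367367763113313363163113363163176311337631133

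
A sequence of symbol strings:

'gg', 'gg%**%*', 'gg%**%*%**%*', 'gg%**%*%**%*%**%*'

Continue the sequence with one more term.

Each term is the previous one with %**%* appended.
One more step from gg%**%*%**%*%**%* gives the answer.

gg%**%*%**%*%**%*%**%*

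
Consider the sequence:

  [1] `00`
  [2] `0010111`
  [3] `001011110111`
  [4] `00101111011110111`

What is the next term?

The strings grow by a fixed suffix 10111 each time.
Applying this once more to 00101111011110111:

0010111101111011110111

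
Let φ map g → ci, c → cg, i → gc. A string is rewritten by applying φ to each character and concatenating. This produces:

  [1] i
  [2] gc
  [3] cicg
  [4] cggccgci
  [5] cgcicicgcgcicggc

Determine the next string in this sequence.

Replace each of the 16 characters of cgcicicgcgcicggc in place — cg ci cg gc cg gc cg ci cg ci cg gc cg ci ci cg — and concatenate.

cgcicggccggccgcicgcicggccgcicicg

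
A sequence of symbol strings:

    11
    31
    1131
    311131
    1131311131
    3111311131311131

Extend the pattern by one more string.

This is a Fibonacci-style word recurrence s(k) = s(k−2)·s(k−1): e.g. 11·31 = 1131.
So term 7 is 1131311131·3111311131311131.

11313111313111311131311131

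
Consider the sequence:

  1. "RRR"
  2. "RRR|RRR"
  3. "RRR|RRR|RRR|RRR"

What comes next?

Each string is two copies of the previous one joined by '|'.
Doubling RRR|RRR|RRR|RRR with '|' between the halves:

RRR|RRR|RRR|RRR|RRR|RRR|RRR|RRR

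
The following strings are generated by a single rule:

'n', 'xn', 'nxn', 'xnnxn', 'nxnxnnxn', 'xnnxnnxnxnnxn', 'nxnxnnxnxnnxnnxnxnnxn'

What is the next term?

xnnxnnxnxnnxnnxnxnnxnxnnxnnxnxnnxn

From term 3 onward, concatenate the second-to-last term with the last: n·xn = nxn, xn·nxn = xnnxn, …
Continuing: xnnxnnxnxnnxn · nxnxnnxnxnnxnnxnxnnxn gives term 8.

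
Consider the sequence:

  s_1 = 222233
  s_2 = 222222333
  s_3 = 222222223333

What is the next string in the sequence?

222222222233333

Each string has the form 2^{2n} 3^{n}, where the shown terms are n = 2, 3, 4.
Setting n = 5 gives 10, 5 characters in each block.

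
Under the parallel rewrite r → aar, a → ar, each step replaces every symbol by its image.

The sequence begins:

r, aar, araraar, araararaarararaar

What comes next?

Replace each of the 17 characters of araararaarararaar in place — ar aar ar ar aar ar aar ar ar aar ar aar ar aar ar ar aar — and concatenate.

araarararaararaarararaararaararaarararaar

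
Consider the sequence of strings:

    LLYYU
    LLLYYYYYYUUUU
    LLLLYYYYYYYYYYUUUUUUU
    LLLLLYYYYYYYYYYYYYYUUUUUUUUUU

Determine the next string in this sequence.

LLLLLLYYYYYYYYYYYYYYYYYYUUUUUUUUUUUUU

Each string has the form L^{n+1} Y^{4n-2} U^{3n-2} (n = 1, 2, …).
At n = 5 the blocks have lengths 6, 18, 13.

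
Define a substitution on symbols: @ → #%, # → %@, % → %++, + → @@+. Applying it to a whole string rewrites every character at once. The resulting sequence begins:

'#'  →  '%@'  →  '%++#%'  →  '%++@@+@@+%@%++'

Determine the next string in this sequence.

Replace each of the 14 characters of %++@@+@@+%@%++ in place — %++ @@+ @@+ #% #% @@+ #% #% @@+ %++ #% %++ @@+ @@+ — and concatenate.

%++@@+@@+#%#%@@+#%#%@@+%++#%%++@@+@@+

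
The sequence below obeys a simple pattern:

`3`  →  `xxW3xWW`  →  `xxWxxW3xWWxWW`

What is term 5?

xxWxxWxxWxxW3xWWxWWxWWxWW

Each term wraps the previous one in xxW on the left and xWW on the right.
From xxWxxW3xWWxWW, 2 further steps: xxWxxW3xWWxWW → xxWxxWxxW3xWWxWWxWW → (answer).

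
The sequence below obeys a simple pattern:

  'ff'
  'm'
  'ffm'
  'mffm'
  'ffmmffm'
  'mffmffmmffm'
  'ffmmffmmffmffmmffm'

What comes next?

From term 3 onward, concatenate the second-to-last term with the last: ff·m = ffm, m·ffm = mffm, …
So term 8 is mffmffmmffm·ffmmffmmffmffmmffm.

mffmffmmffmffmmffmmffmffmmffm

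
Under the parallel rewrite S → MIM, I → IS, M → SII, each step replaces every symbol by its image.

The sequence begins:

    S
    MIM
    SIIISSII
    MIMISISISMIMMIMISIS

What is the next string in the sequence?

Applying the rule to each of the 19 symbols of MIMISISISMIMMIMISIS gives the pieces SII IS SII IS MIM IS MIM IS MIM SII IS SII SII IS SII IS MIM IS MIM, which concatenate to the answer.

SIIISSIIISMIMISMIMISMIMSIIISSIISIIISSIIISMIMISMIM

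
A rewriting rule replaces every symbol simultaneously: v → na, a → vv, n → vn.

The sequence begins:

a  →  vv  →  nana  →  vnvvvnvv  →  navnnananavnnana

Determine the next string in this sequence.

vnvvnavnvnvvvnvvvnvvnavnvnvvvnvv

Replace each of the 16 characters of navnnananavnnana in place — vn vv na vn vn vv vn vv vn vv na vn vn vv vn vv — and concatenate.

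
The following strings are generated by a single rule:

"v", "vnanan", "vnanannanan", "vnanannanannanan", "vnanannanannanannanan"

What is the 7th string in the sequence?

Each term is the previous one with nanan appended.
From vnanannanannanannanan, 2 further steps: vnanannanannanannanan → vnanannanannanannanannanan → (answer).

vnanannanannanannanannanannanan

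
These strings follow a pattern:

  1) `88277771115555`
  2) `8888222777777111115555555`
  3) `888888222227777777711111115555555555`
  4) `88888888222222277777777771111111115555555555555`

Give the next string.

8888888888222222222777777777777111111111115555555555555555

Each string has the form 8^{2n} 2^{2n-1} 7^{2n+2} 1^{2n+1} 5^{3n+1} (n = 1, 2, …).
Setting n = 5 gives 10, 9, 12, 11, 16 characters in each block.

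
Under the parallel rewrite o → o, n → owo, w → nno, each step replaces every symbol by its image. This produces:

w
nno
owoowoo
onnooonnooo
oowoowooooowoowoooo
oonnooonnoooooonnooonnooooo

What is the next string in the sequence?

ooowoowooooowoowoooooooowoowooooowoowoooooo

φ(oonnooonnoooooonnooonnooooo) expands symbol-by-symbol to o o owo owo o o o owo owo o o o o o o owo owo o o o owo owo o o o o o; joining the 27 pieces gives the next term.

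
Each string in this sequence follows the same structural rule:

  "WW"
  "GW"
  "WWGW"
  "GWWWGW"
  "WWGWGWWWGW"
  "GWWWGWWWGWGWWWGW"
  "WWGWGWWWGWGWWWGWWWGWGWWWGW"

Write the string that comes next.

GWWWGWWWGWGWWWGWWWGWGWWWGWGWWWGWWWGWGWWWGW

This is a Fibonacci-style word recurrence s(k) = s(k−2)·s(k−1): e.g. WW·GW = WWGW.
Continuing: GWWWGWWWGWGWWWGW · WWGWGWWWGWGWWWGWWWGWGWWWGW gives term 8.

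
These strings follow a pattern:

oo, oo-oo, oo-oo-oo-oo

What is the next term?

oo-oo-oo-oo-oo-oo-oo-oo

s(k+1) = s(k)·-·s(k) — each term doubles the last with '-' between the halves.
One more doubling of oo-oo-oo-oo gives the answer.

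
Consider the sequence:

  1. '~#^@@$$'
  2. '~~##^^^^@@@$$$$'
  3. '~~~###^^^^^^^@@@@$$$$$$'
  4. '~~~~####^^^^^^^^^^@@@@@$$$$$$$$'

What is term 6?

~~~~~~######^^^^^^^^^^^^^^^^@@@@@@@$$$$$$$$$$$$

Term n consists of n ~'s, followed by n #'s, followed by 3n-2 ^'s, followed by n+1 @'s, followed by 2n $'s (n = 1, 2, …).
At n = 6 the blocks have lengths 6, 6, 16, 7, 12.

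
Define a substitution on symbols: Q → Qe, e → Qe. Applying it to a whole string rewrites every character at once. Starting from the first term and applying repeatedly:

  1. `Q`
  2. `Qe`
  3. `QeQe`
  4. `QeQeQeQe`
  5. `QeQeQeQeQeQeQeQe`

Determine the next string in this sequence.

QeQeQeQeQeQeQeQeQeQeQeQeQeQeQeQe

φ(QeQeQeQeQeQeQeQe) expands symbol-by-symbol to Qe Qe Qe Qe Qe Qe Qe Qe Qe Qe Qe Qe Qe Qe Qe Qe; joining the 16 pieces gives the next term.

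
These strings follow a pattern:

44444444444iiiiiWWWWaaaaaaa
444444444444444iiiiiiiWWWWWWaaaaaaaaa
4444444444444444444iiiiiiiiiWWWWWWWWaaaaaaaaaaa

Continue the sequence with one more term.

44444444444444444444444iiiiiiiiiiiWWWWWWWWWWaaaaaaaaaaaaa

Reading off run lengths: 4 runs 11, 15, 19; i runs 5, 7, 9; W runs 4, 6, 8; a runs 7, 9, 11 — each is linear in n, where the shown terms are n = 2, 3, 4.
Setting n = 5 gives 23, 11, 10, 13 characters in each block.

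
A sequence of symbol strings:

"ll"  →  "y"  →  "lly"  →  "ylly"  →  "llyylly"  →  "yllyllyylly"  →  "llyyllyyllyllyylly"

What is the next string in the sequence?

Each term (from the third on) is the two preceding terms concatenated in order: term 3 = ll·y = lly.
Continuing: yllyllyylly · llyyllyyllyllyylly gives term 8.

yllyllyyllyllyyllyyllyllyylly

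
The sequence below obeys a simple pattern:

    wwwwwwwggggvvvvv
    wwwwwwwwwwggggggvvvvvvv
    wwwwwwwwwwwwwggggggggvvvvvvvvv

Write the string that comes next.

wwwwwwwwwwwwwwwwggggggggggvvvvvvvvvvv

The n-th term is 3n+1 w's then 2n g's then 2n+1 v's, where the shown terms are n = 2, 3, 4.
Setting n = 5 gives 16, 10, 11 characters in each block.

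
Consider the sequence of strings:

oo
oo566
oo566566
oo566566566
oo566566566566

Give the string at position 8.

Every step adds 566 to the end: s(k+1) = s(k)·566.
From oo566566566566, 3 further steps: oo566566566566 → oo566566566566566 → oo566566566566566566 → (answer).

oo566566566566566566566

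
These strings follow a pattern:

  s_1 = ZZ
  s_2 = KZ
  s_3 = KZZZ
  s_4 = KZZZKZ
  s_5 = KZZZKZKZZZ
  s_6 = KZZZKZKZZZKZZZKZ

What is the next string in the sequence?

From term 3 onward, concatenate the last term with the second-to-last: KZ·ZZ = KZZZ, KZZZ·KZ = KZZZKZ, …
The next term joins KZZZKZKZZZKZZZKZ and KZZZKZKZZZ.

KZZZKZKZZZKZZZKZKZZZKZKZZZ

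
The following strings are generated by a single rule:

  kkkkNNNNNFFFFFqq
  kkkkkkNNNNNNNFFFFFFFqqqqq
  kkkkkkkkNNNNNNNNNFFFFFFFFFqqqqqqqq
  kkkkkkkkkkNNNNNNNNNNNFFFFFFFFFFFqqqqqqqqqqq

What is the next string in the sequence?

Reading off run lengths: k runs 4, 6, 8, 10; N runs 5, 7, 9, 11; F runs 5, 7, 9, 11; q runs 2, 5, 8, 11 — each is linear in n (n = 1, 2, …).
Setting n = 5 gives 12, 13, 13, 14 characters in each block.

kkkkkkkkkkkkNNNNNNNNNNNNNFFFFFFFFFFFFFqqqqqqqqqqqqqq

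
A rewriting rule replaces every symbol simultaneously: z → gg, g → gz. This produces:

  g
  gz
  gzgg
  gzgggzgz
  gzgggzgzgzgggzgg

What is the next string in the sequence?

Applying the rule to each of the 16 symbols of gzgggzgzgzgggzgg gives the pieces gz gg gz gz gz gg gz gg gz gg gz gz gz gg gz gz, which concatenate to the answer.

gzgggzgzgzgggzgggzgggzgzgzgggzgz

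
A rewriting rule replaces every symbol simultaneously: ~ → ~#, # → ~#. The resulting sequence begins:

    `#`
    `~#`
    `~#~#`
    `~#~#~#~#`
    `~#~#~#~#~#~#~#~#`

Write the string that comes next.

~#~#~#~#~#~#~#~#~#~#~#~#~#~#~#~#

Replace each of the 16 characters of ~#~#~#~#~#~#~#~# in place — ~# ~# ~# ~# ~# ~# ~# ~# ~# ~# ~# ~# ~# ~# ~# ~# — and concatenate.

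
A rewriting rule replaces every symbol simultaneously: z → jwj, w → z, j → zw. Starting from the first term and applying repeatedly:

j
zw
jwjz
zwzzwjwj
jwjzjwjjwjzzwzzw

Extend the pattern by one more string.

zwzzwjwjzwzzwzwzzwjwjjwjzjwjjwjz

Replace each of the 16 characters of jwjzjwjjwjzzwzzw in place — zw z zw jwj zw z zw zw z zw jwj jwj z jwj jwj z — and concatenate.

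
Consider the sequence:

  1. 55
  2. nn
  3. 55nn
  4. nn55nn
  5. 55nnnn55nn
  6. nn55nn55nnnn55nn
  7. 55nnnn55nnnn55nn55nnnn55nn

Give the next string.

nn55nn55nnnn55nn55nnnn55nnnn55nn55nnnn55nn

Each term (from the third on) is the two preceding terms concatenated in order: term 3 = 55·nn = 55nn.
So term 8 is nn55nn55nnnn55nn·55nnnn55nnnn55nn55nnnn55nn.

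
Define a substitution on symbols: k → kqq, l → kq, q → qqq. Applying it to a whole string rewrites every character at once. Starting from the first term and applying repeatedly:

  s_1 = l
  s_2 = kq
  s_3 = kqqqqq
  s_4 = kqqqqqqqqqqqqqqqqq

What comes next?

kqqqqqqqqqqqqqqqqqqqqqqqqqqqqqqqqqqqqqqqqqqqqqqqqqqqqq

φ(kqqqqqqqqqqqqqqqqq) expands symbol-by-symbol to kqq qqq qqq qqq qqq qqq qqq qqq qqq qqq qqq qqq qqq qqq qqq qqq qqq qqq; joining the 18 pieces gives the next term.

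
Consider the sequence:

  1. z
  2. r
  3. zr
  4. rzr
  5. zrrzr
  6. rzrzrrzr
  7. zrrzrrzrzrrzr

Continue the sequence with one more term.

Each term (from the third on) is the two preceding terms concatenated in order: term 3 = z·r = zr.
So term 8 is rzrzrrzr·zrrzrrzrzrrzr.

rzrzrrzrzrrzrrzrzrrzr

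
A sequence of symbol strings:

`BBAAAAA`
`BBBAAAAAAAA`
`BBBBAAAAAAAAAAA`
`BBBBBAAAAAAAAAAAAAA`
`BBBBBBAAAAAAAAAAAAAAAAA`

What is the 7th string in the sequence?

BBBBBBBBAAAAAAAAAAAAAAAAAAAAAAA

Reading off run lengths: B runs 2, 3, 4, 5, 6; A runs 5, 8, 11, 14, 17 — each is linear in n, where the shown terms are n = 2, 3, 4, 5, 6.
Setting n = 8 gives 8, 23 characters in each block.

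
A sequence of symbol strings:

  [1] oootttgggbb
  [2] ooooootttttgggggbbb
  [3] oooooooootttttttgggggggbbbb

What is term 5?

The n-th term is 3n o's then 2n+1 t's then 2n+1 g's then n+1 b's (n = 1, 2, …).
For term 5, n = 5, so the run lengths are 15, 11, 11, 6.

oooooooooooooootttttttttttgggggggggggbbbbbb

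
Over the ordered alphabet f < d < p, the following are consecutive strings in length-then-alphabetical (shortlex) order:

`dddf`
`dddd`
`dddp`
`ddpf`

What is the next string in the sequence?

ddpd

Treat ddpf as a base-3 numeral over the given alphabet and add one, carrying through any trailing p's.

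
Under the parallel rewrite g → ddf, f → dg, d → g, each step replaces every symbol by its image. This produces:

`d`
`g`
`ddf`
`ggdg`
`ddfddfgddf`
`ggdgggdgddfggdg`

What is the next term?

φ(ggdgggdgddfggdg) expands symbol-by-symbol to ddf ddf g ddf ddf ddf g ddf g g dg ddf ddf g ddf; joining the 15 pieces gives the next term.

ddfddfgddfddfddfgddfggdgddfddfgddf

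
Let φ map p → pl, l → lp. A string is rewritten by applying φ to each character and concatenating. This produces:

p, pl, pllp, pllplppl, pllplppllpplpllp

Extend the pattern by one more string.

pllplppllpplpllplpplpllppllplppl

φ(pllplppllpplpllp) expands symbol-by-symbol to pl lp lp pl lp pl pl lp lp pl pl lp pl lp lp pl; joining the 16 pieces gives the next term.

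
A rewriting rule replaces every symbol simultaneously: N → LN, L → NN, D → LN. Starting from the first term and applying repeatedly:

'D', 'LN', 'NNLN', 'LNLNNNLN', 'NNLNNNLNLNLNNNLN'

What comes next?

LNLNNNLNLNLNNNLNNNLNNNLNLNLNNNLN

Applying the rule to each of the 16 symbols of NNLNNNLNLNLNNNLN gives the pieces LN LN NN LN LN LN NN LN NN LN NN LN LN LN NN LN, which concatenate to the answer.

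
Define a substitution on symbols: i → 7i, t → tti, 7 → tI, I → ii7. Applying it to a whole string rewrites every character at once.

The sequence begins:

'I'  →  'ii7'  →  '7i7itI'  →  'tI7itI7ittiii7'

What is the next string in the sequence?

Rewriting the 14 symbols of tI7itI7ittiii7 one by one yields tti ii7 tI 7i tti ii7 tI 7i tti tti 7i 7i 7i tI; concatenated:

ttiii7tI7ittiii7tI7ittitti7i7i7itI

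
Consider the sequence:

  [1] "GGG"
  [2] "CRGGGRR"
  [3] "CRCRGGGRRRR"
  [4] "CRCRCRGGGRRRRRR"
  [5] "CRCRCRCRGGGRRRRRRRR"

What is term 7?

CRCRCRCRCRCRGGGRRRRRRRRRRRR

Each term wraps the previous one in CR on the left and RR on the right.
From CRCRCRCRGGGRRRRRRRR, 2 further steps: CRCRCRCRGGGRRRRRRRR → CRCRCRCRCRGGGRRRRRRRRRR → (answer).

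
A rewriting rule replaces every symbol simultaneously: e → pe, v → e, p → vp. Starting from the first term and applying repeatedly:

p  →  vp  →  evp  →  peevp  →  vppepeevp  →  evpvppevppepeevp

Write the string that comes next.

peevpevpvppeevpvppevppepeevp

Replace each of the 16 characters of evpvppevppepeevp in place — pe e vp e vp vp pe e vp vp pe vp pe pe e vp — and concatenate.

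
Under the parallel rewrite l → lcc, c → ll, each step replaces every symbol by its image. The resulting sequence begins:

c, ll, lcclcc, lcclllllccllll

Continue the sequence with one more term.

φ(lcclllllccllll) expands symbol-by-symbol to lcc ll ll lcc lcc lcc lcc lcc ll ll lcc lcc lcc lcc; joining the 14 pieces gives the next term.

lcclllllcclcclcclcclcclllllcclcclcclcc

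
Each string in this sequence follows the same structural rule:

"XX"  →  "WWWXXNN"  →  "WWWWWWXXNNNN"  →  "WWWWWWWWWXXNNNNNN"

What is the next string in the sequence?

Every step adds WWW to the front and NN to the end of the previous string.
So the next term is WWW·WWWWWWWWWXXNNNNNN·NN.

WWWWWWWWWWWWXXNNNNNNNN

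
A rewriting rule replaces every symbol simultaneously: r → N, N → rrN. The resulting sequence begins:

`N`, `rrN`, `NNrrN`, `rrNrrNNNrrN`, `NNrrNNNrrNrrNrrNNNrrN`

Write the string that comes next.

Applying the rule to each of the 21 symbols of NNrrNNNrrNrrNrrNNNrrN gives the pieces rrN rrN N N rrN rrN rrN N N rrN N N rrN N N rrN rrN rrN N N rrN, which concatenate to the answer.

rrNrrNNNrrNrrNrrNNNrrNNNrrNNNrrNrrNrrNNNrrN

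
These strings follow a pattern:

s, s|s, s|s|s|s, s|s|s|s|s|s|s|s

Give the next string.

Every step duplicates the string with '|' between the halves.
Doubling s|s|s|s|s|s|s|s with '|' between the halves:

s|s|s|s|s|s|s|s|s|s|s|s|s|s|s|s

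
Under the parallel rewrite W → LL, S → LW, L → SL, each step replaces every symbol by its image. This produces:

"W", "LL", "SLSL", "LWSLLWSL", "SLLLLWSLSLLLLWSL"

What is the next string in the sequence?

LWSLSLSLSLLLLWSLLWSLSLSLSLLLLWSL

Applying the rule to each of the 16 symbols of SLLLLWSLSLLLLWSL gives the pieces LW SL SL SL SL LL LW SL LW SL SL SL SL LL LW SL, which concatenate to the answer.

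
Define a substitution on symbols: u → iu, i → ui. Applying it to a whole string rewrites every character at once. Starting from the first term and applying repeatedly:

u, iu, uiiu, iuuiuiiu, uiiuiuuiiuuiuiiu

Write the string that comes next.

Rewriting the 16 symbols of uiiuiuuiiuuiuiiu one by one yields iu ui ui iu ui iu iu ui ui iu iu ui iu ui ui iu; concatenated:

iuuiuiiuuiiuiuuiuiiuiuuiiuuiuiiu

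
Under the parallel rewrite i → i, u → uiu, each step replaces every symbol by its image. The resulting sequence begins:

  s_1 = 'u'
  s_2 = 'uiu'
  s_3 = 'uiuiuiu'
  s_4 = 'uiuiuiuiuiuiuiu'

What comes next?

Applying the rule to each of the 15 symbols of uiuiuiuiuiuiuiu gives the pieces uiu i uiu i uiu i uiu i uiu i uiu i uiu i uiu, which concatenate to the answer.

uiuiuiuiuiuiuiuiuiuiuiuiuiuiuiu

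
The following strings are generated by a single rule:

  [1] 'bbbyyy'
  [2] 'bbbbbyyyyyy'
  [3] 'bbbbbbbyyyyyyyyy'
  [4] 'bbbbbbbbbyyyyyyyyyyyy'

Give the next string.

Reading off run lengths: b runs 3, 5, 7, 9; y runs 3, 6, 9, 12 — each is linear in n (n = 1, 2, …).
At n = 5 the blocks have lengths 11, 15.

bbbbbbbbbbbyyyyyyyyyyyyyyy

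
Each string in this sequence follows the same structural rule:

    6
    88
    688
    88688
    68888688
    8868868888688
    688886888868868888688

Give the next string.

8868868888688688886888868868888688

From term 3 onward, concatenate the second-to-last term with the last: 6·88 = 688, 88·688 = 88688, …
The next term joins 8868868888688 and 688886888868868888688.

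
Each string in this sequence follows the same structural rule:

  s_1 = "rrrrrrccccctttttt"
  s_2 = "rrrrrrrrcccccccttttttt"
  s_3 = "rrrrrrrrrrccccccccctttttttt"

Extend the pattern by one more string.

rrrrrrrrrrrrcccccccccccttttttttt

The n-th term is 2n r's then 2n-1 c's then n+3 t's, where the shown terms are n = 3, 4, 5.
At n = 6 the blocks have lengths 12, 11, 9.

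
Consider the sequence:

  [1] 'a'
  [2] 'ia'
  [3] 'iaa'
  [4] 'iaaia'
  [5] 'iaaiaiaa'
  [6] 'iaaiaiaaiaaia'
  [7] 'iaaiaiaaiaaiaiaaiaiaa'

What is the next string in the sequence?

iaaiaiaaiaaiaiaaiaiaaiaaiaiaaiaaia

This is a Fibonacci-style word recurrence s(k) = s(k−1)·s(k−2): e.g. ia·a = iaa.
Continuing: iaaiaiaaiaaiaiaaiaiaa · iaaiaiaaiaaia gives term 8.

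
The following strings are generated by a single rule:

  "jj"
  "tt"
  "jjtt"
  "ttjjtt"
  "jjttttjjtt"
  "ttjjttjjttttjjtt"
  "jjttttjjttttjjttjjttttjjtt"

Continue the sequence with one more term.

ttjjttjjttttjjttjjttttjjttttjjttjjttttjjtt

From term 3 onward, concatenate the second-to-last term with the last: jj·tt = jjtt, tt·jjtt = ttjjtt, …
The next term joins ttjjttjjttttjjtt and jjttttjjttttjjttjjttttjjtt.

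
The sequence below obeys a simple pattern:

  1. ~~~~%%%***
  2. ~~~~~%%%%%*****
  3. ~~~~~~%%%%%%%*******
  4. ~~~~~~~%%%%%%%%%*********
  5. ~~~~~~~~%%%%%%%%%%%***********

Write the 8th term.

~~~~~~~~~~~%%%%%%%%%%%%%%%%%*****************

Each string has the form ~^{n+3} %^{2n+1} *^{2n+1} (n = 1, 2, …).
At n = 8 the blocks have lengths 11, 17, 17.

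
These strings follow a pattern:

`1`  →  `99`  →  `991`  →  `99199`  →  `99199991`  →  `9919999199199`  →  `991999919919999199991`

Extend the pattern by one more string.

9919999199199991999919919999199199

Each term (from the third on) is the previous term followed by the one before it: term 3 = 99·1 = 991.
Continuing: 991999919919999199991 · 9919999199199 gives term 8.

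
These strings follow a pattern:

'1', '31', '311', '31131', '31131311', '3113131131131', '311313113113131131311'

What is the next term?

From term 3 onward, concatenate the last term with the second-to-last: 31·1 = 311, 311·31 = 31131, …
So term 8 is 311313113113131131311·3113131131131.

3113131131131311313113113131131131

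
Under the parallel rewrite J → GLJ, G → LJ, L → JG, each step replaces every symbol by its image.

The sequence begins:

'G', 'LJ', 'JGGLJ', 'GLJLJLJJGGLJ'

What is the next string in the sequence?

LJJGGLJJGGLJJGGLJGLJLJLJJGGLJ

Expanding GLJLJLJJGGLJ: G→LJ, L→JG, J→GLJ, L→JG, J→GLJ, L→JG, J→GLJ, J→GLJ, G→LJ, G→LJ, L→JG, J→GLJ. Concatenated: LJ JG GLJ JG GLJ JG GLJ GLJ LJ LJ JG GLJ.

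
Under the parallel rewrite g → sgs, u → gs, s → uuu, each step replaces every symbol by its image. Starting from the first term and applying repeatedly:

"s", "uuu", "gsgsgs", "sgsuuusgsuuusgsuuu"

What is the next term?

Applying the rule to each of the 18 symbols of sgsuuusgsuuusgsuuu gives the pieces uuu sgs uuu gs gs gs uuu sgs uuu gs gs gs uuu sgs uuu gs gs gs, which concatenate to the answer.

uuusgsuuugsgsgsuuusgsuuugsgsgsuuusgsuuugsgsgs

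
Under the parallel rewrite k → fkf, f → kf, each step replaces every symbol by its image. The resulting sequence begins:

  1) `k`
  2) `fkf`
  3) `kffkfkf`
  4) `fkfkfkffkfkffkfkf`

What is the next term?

Rewriting the 17 symbols of fkfkfkffkfkffkfkf one by one yields kf fkf kf fkf kf fkf kf kf fkf kf fkf kf kf fkf kf fkf kf; concatenated:

kffkfkffkfkffkfkfkffkfkffkfkfkffkfkffkfkf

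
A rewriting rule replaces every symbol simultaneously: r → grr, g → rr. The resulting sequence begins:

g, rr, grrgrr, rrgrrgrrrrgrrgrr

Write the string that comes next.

Applying the rule to each of the 16 symbols of rrgrrgrrrrgrrgrr gives the pieces grr grr rr grr grr rr grr grr grr grr rr grr grr rr grr grr, which concatenate to the answer.

grrgrrrrgrrgrrrrgrrgrrgrrgrrrrgrrgrrrrgrrgrr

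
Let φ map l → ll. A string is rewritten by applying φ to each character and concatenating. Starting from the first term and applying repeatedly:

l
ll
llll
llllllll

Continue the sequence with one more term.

llllllllllllllll

Expanding llllllll: l→ll, l→ll, l→ll, l→ll, l→ll, l→ll, l→ll, l→ll. Concatenated: ll ll ll ll ll ll ll ll.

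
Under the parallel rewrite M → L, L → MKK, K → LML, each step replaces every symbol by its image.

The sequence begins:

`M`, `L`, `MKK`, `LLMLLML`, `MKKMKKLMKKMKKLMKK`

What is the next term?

Applying the rule to each of the 17 symbols of MKKMKKLMKKMKKLMKK gives the pieces L LML LML L LML LML MKK L LML LML L LML LML MKK L LML LML, which concatenate to the answer.

LLMLLMLLLMLLMLMKKLLMLLMLLLMLLMLMKKLLMLLML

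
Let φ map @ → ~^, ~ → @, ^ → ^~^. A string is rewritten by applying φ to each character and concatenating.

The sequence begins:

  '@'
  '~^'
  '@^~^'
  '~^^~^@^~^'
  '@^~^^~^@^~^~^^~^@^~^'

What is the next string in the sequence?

φ(@^~^^~^@^~^~^^~^@^~^) expands symbol-by-symbol to ~^ ^~^ @ ^~^ ^~^ @ ^~^ ~^ ^~^ @ ^~^ @ ^~^ ^~^ @ ^~^ ~^ ^~^ @ ^~^; joining the 20 pieces gives the next term.

~^^~^@^~^^~^@^~^~^^~^@^~^@^~^^~^@^~^~^^~^@^~^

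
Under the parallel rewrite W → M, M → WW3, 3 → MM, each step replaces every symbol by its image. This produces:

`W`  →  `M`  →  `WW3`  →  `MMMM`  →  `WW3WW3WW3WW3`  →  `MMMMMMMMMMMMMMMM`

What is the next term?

Rewriting the 16 symbols of MMMMMMMMMMMMMMMM one by one yields WW3 WW3 WW3 WW3 WW3 WW3 WW3 WW3 WW3 WW3 WW3 WW3 WW3 WW3 WW3 WW3; concatenated:

WW3WW3WW3WW3WW3WW3WW3WW3WW3WW3WW3WW3WW3WW3WW3WW3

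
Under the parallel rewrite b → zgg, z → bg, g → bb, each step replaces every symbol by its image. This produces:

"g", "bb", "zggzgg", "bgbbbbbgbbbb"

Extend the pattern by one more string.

zggbbzggzggzggzggzggbbzggzggzggzgg

Apply φ to bgbbbbbgbbbb symbol by symbol: b→zgg, g→bb, b→zgg, b→zgg, b→zgg, b→zgg, b→zgg, g→bb, b→zgg, b→zgg, b→zgg, b→zgg; joined: zgg bb zgg zgg zgg zgg zgg bb zgg zgg zgg zgg.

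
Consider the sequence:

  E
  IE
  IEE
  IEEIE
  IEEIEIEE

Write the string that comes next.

IEEIEIEEIEEIE

This is a Fibonacci-style word recurrence s(k) = s(k−1)·s(k−2): e.g. IE·E = IEE.
So term 6 is IEEIEIEE·IEEIE.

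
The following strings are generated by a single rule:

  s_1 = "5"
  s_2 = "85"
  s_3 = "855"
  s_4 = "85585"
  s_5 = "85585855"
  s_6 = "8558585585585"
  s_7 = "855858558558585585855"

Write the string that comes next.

This is a Fibonacci-style word recurrence s(k) = s(k−1)·s(k−2): e.g. 85·5 = 855.
The next term joins 855858558558585585855 and 8558585585585.

8558585585585855858558558585585585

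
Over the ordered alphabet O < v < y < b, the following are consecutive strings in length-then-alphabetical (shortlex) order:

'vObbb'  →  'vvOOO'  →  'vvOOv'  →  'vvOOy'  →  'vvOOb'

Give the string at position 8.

vvOvy

Stepping forward 3 times from vvOOb: vvOOb → vvOvO → vvOvv, then the target.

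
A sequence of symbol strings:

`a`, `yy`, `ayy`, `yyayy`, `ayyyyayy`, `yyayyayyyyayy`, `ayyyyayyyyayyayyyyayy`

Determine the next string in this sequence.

yyayyayyyyayyayyyyayyyyayyayyyyayy

From term 3 onward, concatenate the second-to-last term with the last: a·yy = ayy, yy·ayy = yyayy, …
Continuing: yyayyayyyyayy · ayyyyayyyyayyayyyyayy gives term 8.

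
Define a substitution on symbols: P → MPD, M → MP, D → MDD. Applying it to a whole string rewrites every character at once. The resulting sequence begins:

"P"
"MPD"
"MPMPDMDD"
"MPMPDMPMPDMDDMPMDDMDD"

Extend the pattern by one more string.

Applying the rule to each of the 21 symbols of MPMPDMPMPDMDDMPMDDMDD gives the pieces MP MPD MP MPD MDD MP MPD MP MPD MDD MP MDD MDD MP MPD MP MDD MDD MP MDD MDD, which concatenate to the answer.

MPMPDMPMPDMDDMPMPDMPMPDMDDMPMDDMDDMPMPDMPMDDMDDMPMDDMDD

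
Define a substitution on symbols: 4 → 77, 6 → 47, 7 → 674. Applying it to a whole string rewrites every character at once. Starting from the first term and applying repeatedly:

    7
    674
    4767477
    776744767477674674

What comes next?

674674476747777674476747767467447674774767477

φ(776744767477674674) expands symbol-by-symbol to 674 674 47 674 77 77 674 47 674 77 674 674 47 674 77 47 674 77; joining the 18 pieces gives the next term.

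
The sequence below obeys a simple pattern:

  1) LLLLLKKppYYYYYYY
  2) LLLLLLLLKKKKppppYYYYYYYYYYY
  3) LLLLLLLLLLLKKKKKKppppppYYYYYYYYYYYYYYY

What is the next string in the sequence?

The n-th term is 3n+2 L's then 2n K's then 2n p's then 4n+3 Y's (n = 1, 2, …).
Setting n = 4 gives 14, 8, 8, 19 characters in each block.

LLLLLLLLLLLLLLKKKKKKKKppppppppYYYYYYYYYYYYYYYYYYY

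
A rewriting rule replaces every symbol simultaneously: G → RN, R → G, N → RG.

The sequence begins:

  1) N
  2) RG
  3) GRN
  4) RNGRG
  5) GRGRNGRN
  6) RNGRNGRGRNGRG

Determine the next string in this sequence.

Rewriting the 13 symbols of RNGRNGRGRNGRG one by one yields G RG RN G RG RN G RN G RG RN G RN; concatenated:

GRGRNGRGRNGRNGRGRNGRN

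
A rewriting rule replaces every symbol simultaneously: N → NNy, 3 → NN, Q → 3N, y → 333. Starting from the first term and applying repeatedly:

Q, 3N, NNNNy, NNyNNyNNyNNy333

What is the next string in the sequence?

NNyNNy333NNyNNy333NNyNNy333NNyNNy333NNNNNN

Replace each of the 15 characters of NNyNNyNNyNNy333 in place — NNy NNy 333 NNy NNy 333 NNy NNy 333 NNy NNy 333 NN NN NN — and concatenate.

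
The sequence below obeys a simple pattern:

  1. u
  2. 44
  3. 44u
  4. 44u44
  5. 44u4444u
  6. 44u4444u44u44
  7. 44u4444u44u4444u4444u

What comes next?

From term 3 onward, concatenate the last term with the second-to-last: 44·u = 44u, 44u·44 = 44u44, …
So term 8 is 44u4444u44u4444u4444u·44u4444u44u44.

44u4444u44u4444u4444u44u4444u44u44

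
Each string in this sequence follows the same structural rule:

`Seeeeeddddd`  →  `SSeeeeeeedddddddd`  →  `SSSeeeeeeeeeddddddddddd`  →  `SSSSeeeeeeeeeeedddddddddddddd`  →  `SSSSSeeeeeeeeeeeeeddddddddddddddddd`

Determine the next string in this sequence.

Term n consists of n-1 S's, followed by 2n+1 e's, followed by 3n-1 d's, where the shown terms are n = 2, 3, 4, 5, 6.
At n = 7 the blocks have lengths 6, 15, 20.

SSSSSSeeeeeeeeeeeeeeedddddddddddddddddddd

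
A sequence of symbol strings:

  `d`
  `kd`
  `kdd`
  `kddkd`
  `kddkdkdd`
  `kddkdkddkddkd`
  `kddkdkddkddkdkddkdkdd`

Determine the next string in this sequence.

Each term (from the third on) is the previous term followed by the one before it: term 3 = kd·d = kdd.
Continuing: kddkdkddkddkdkddkdkdd · kddkdkddkddkd gives term 8.

kddkdkddkddkdkddkdkddkddkdkddkddkd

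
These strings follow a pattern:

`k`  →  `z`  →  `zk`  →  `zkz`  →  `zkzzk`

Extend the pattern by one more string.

zkzzkzkz

From term 3 onward, concatenate the last term with the second-to-last: z·k = zk, zk·z = zkz, …
Continuing: zkzzk · zkz gives term 6.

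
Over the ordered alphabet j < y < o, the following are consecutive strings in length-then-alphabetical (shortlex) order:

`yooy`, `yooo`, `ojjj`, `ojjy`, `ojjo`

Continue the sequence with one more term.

ojyj

Treat ojjo as a base-3 numeral over the given alphabet and add one, carrying through any trailing o's.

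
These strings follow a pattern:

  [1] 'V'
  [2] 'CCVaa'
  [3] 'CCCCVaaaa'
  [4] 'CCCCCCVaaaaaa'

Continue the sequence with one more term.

CCCCCCCCVaaaaaaaa

Each term wraps the previous one in CC on the left and aa on the right.
So the next term is CC·CCCCCCVaaaaaa·aa.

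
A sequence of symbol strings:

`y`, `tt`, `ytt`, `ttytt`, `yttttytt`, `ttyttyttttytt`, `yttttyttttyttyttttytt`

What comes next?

Each term (from the third on) is the two preceding terms concatenated in order: term 3 = y·tt = ytt.
Continuing: ttyttyttttytt · yttttyttttyttyttttytt gives term 8.

ttyttyttttyttyttttyttttyttyttttytt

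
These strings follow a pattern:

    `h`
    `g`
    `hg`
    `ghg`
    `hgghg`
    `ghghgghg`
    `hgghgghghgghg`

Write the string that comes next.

From term 3 onward, concatenate the second-to-last term with the last: h·g = hg, g·hg = ghg, …
The next term joins ghghgghg and hgghgghghgghg.

ghghgghghgghgghghgghg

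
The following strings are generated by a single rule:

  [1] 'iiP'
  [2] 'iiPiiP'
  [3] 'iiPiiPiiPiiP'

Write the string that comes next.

iiPiiPiiPiiPiiPiiPiiPiiP

Each string is two copies of the previous one concatenated.
So the next term is two copies of iiPiiPiiPiiP.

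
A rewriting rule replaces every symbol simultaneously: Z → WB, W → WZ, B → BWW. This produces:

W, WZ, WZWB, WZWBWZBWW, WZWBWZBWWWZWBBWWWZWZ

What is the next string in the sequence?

Applying the rule to each of the 20 symbols of WZWBWZBWWWZWBBWWWZWZ gives the pieces WZ WB WZ BWW WZ WB BWW WZ WZ WZ WB WZ BWW BWW WZ WZ WZ WB WZ WB, which concatenate to the answer.

WZWBWZBWWWZWBBWWWZWZWZWBWZBWWBWWWZWZWZWBWZWB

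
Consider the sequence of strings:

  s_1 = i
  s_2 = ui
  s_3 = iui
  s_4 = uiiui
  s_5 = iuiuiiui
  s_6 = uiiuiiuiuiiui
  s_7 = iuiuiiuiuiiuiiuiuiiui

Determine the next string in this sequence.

uiiuiiuiuiiuiiuiuiiuiuiiuiiuiuiiui

Each term (from the third on) is the two preceding terms concatenated in order: term 3 = i·ui = iui.
Continuing: uiiuiiuiuiiui · iuiuiiuiuiiuiiuiuiiui gives term 8.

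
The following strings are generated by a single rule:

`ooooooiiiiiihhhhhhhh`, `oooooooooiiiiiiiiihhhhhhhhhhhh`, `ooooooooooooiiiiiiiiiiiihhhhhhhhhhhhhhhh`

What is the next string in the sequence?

The n-th term is 3n o's then 3n i's then 4n h's, where the shown terms are n = 2, 3, 4.
For the next term, n = 5, so the run lengths are 15, 15, 20.

oooooooooooooooiiiiiiiiiiiiiiihhhhhhhhhhhhhhhhhhhh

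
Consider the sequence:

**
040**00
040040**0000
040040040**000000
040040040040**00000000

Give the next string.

Each term wraps the previous one in 040 on the left and 00 on the right.
Applying this once more to 040040040040**00000000:

040040040040040**0000000000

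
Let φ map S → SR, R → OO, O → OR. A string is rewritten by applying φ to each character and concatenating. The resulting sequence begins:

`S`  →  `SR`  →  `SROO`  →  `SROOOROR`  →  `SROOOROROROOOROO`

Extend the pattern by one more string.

Applying the rule to each of the 16 symbols of SROOOROROROOOROO gives the pieces SR OO OR OR OR OO OR OO OR OO OR OR OR OO OR OR, which concatenate to the answer.

SROOOROROROOOROOOROOOROROROOOROR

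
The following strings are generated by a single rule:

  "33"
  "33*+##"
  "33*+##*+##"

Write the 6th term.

33*+##*+##*+##*+##*+##

Each term is the previous one with *+## appended.
From 33*+##*+##, 3 further steps: 33*+##*+## → 33*+##*+##*+## → 33*+##*+##*+##*+## → (answer).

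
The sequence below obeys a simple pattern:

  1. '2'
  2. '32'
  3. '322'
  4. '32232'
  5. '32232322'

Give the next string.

From term 3 onward, concatenate the last term with the second-to-last: 32·2 = 322, 322·32 = 32232, …
So term 6 is 32232322·32232.

3223232232232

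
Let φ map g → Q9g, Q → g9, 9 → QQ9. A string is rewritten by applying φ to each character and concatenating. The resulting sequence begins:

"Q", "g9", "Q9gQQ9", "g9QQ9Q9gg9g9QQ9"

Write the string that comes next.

Rewriting the 15 symbols of g9QQ9Q9gg9g9QQ9 one by one yields Q9g QQ9 g9 g9 QQ9 g9 QQ9 Q9g Q9g QQ9 Q9g QQ9 g9 g9 QQ9; concatenated:

Q9gQQ9g9g9QQ9g9QQ9Q9gQ9gQQ9Q9gQQ9g9g9QQ9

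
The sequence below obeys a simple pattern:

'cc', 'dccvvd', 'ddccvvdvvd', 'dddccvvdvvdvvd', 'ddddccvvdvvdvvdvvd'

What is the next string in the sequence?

dddddccvvdvvdvvdvvdvvd

s(k+1) = d·s(k)·vvd, so each term gains d as a prefix and vvd as a suffix.
So the next term is d·ddddccvvdvvdvvdvvd·vvd.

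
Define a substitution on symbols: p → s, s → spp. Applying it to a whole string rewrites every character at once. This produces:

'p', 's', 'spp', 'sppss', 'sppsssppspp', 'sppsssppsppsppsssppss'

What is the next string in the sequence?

Rewriting the 21 symbols of sppsssppsppsppsssppss one by one yields spp s s spp spp spp s s spp s s spp s s spp spp spp s s spp spp; concatenated:

sppsssppsppsppsssppsssppsssppsppsppsssppspp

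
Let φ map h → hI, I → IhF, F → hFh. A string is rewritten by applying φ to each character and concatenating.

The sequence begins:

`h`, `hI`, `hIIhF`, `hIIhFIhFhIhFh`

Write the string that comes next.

Replace each of the 13 characters of hIIhFIhFhIhFh in place — hI IhF IhF hI hFh IhF hI hFh hI IhF hI hFh hI — and concatenate.

hIIhFIhFhIhFhIhFhIhFhhIIhFhIhFhhI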